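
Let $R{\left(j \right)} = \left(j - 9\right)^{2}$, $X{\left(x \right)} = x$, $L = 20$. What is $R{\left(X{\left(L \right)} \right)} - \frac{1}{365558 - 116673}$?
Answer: $\frac{30115084}{248885} \approx 121.0$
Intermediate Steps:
$R{\left(j \right)} = \left(-9 + j\right)^{2}$
$R{\left(X{\left(L \right)} \right)} - \frac{1}{365558 - 116673} = \left(-9 + 20\right)^{2} - \frac{1}{365558 - 116673} = 11^{2} - \frac{1}{248885} = 121 - \frac{1}{248885} = \frac{30115084}{248885}$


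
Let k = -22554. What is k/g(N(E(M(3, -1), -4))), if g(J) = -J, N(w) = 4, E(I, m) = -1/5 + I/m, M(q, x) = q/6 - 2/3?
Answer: 11277/2 ≈ 5638.5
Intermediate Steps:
M(q, x) = -2/3 + q/6 (M(q, x) = q*(1/6) - 2*1/3 = q/6 - 2/3 = -2/3 + q/6)
E(I, m) = -1/5 + I/m (E(I, m) = -1*1/5 + I/m = -1/5 + I/m)
k/g(N(E(M(3, -1), -4))) = -22554/((-1*4)) = -22554/(-4) = -22554*(-1/4) = 11277/2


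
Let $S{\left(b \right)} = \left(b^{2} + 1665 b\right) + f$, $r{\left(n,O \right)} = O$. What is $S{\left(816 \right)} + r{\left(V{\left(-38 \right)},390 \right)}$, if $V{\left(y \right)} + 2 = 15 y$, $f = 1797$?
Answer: $2026683$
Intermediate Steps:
$V{\left(y \right)} = -2 + 15 y$
$S{\left(b \right)} = 1797 + b^{2} + 1665 b$ ($S{\left(b \right)} = \left(b^{2} + 1665 b\right) + 1797 = 1797 + b^{2} + 1665 b$)
$S{\left(816 \right)} + r{\left(V{\left(-38 \right)},390 \right)} = \left(1797 + 816^{2} + 1665 \cdot 816\right) + 390 = \left(1797 + 665856 + 1358640\right) + 390 = 2026293 + 390 = 2026683$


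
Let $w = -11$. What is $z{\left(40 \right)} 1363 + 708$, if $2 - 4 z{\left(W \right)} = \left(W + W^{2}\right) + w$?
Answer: $- \frac{2214769}{4} \approx -5.5369 \cdot 10^{5}$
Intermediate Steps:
$z{\left(W \right)} = \frac{13}{4} - \frac{W}{4} - \frac{W^{2}}{4}$ ($z{\left(W \right)} = \frac{1}{2} - \frac{\left(W + W^{2}\right) - 11}{4} = \frac{1}{2} - \frac{-11 + W + W^{2}}{4} = \frac{1}{2} - \left(- \frac{11}{4} + \frac{W}{4} + \frac{W^{2}}{4}\right) = \frac{13}{4} - \frac{W}{4} - \frac{W^{2}}{4}$)
$z{\left(40 \right)} 1363 + 708 = \left(\frac{13}{4} - 10 - \frac{40^{2}}{4}\right) 1363 + 708 = \left(\frac{13}{4} - 10 - 400\right) 1363 + 708 = \left(- \frac{1627}{4}\right) 1363 + 708 = - \frac{2217601}{4} + 708 = - \frac{2214769}{4}$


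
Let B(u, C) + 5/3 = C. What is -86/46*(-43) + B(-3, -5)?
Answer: 5087/69 ≈ 73.725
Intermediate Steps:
B(u, C) = -5/3 + C
-86/46*(-43) + B(-3, -5) = -86/46*(-43) + (-5/3 - 5) = -86*1/46*(-43) - 20/3 = -43/23*(-43) - 20/3 = 1849/23 - 20/3 = 5087/69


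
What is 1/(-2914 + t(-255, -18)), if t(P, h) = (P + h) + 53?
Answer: -1/3134 ≈ -0.00031908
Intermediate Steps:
t(P, h) = 53 + P + h
1/(-2914 + t(-255, -18)) = 1/(-2914 + (53 - 255 - 18)) = 1/(-2914 - 220) = 1/(-3134) = -1/3134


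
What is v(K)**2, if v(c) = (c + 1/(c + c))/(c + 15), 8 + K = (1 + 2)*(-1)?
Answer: 59049/7744 ≈ 7.6251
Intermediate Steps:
K = -11 (K = -8 + (1 + 2)*(-1) = -8 + 3*(-1) = -8 - 3 = -11)
v(c) = (c + 1/(2*c))/(15 + c)
v(K)**2 = ((1/2 + (-11)**2)/((-11)*(15 - 11)))**2 = (-1/11*(1/2 + 121)/4)**2 = (-1/11*1/4*243/2)**2 = (-243/88)**2 = 59049/7744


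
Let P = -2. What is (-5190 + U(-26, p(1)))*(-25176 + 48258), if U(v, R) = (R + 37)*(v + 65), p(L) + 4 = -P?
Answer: -88288650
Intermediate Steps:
p(L) = -2 (p(L) = -4 - 1*(-2) = -4 + 2 = -2)
U(v, R) = (37 + R)*(65 + v)
(-5190 + U(-26, p(1)))*(-25176 + 48258) = (-5190 + (2405 + 37*(-26) + 65*(-2) - 2*(-26)))*(-25176 + 48258) = (-5190 + (2405 - 962 - 130 + 52))*23082 = (-5190 + 1365)*23082 = -3825*23082 = -88288650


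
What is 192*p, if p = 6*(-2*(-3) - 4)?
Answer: 2304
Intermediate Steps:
p = 12 (p = 6*(6 - 4) = 6*2 = 12)
192*p = 192*12 = 2304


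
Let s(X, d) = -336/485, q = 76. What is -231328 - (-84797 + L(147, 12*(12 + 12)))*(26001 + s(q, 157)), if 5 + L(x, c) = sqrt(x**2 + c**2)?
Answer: 1069253661418/485 - 37830447*sqrt(11617)/485 ≈ 2.1962e+9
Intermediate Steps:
L(x, c) = -5 + sqrt(c**2 + x**2) (L(x, c) = -5 + sqrt(x**2 + c**2) = -5 + sqrt(c**2 + x**2))
s(X, d) = -336/485 (s(X, d) = -336*1/485 = -336/485)
-231328 - (-84797 + L(147, 12*(12 + 12)))*(26001 + s(q, 157)) = -231328 - (-84797 + (-5 + sqrt((12*(12 + 12))**2 + 147**2)))*(26001 - 336/485) = -231328 - (-84797 + (-5 + sqrt((12*24)**2 + 21609)))*12610149/485 = -231328 - (-84797 + (-5 + sqrt(288**2 + 21609)))*12610149/485 = -231328 - (-84797 + (-5 + sqrt(82944 + 21609)))*12610149/485 = -231328 - (-84797 + (-5 + sqrt(104553)))*12610149/485 = -231328 - (-84797 + (-5 + 3*sqrt(11617)))*12610149/485 = -231328 - (-84802 + 3*sqrt(11617))*12610149/485 = -231328 - (-1069365855498/485 + 37830447*sqrt(11617)/485) = -231328 + (1069365855498/485 - 37830447*sqrt(11617)/485) = 1069253661418/485 - 37830447*sqrt(11617)/485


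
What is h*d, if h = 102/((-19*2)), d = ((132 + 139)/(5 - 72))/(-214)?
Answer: -13821/272422 ≈ -0.050734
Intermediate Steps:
d = 271/14338 (d = (271/(-67))*(-1/214) = (271*(-1/67))*(-1/214) = -271/67*(-1/214) = 271/14338 ≈ 0.018901)
h = -51/19 (h = 102/(-38) = 102*(-1/38) = -51/19 ≈ -2.6842)
h*d = -51/19*271/14338 = -13821/272422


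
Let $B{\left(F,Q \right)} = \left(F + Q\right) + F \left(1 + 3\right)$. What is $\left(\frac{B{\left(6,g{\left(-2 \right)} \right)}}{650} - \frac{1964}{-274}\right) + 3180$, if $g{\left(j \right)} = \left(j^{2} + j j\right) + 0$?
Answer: $\frac{141911253}{44525} \approx 3187.2$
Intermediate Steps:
$g{\left(j \right)} = 2 j^{2}$ ($g{\left(j \right)} = \left(j^{2} + j^{2}\right) + 0 = 2 j^{2} + 0 = 2 j^{2}$)
$B{\left(F,Q \right)} = Q + 5 F$ ($B{\left(F,Q \right)} = \left(F + Q\right) + F 4 = \left(F + Q\right) + 4 F = Q + 5 F$)
$\left(\frac{B{\left(6,g{\left(-2 \right)} \right)}}{650} - \frac{1964}{-274}\right) + 3180 = \left(\frac{2 \left(-2\right)^{2} + 5 \cdot 6}{650} - \frac{1964}{-274}\right) + 3180 = \left(\left(2 \cdot 4 + 30\right) \frac{1}{650} - - \frac{982}{137}\right) + 3180 = \left(\left(8 + 30\right) \frac{1}{650} + \frac{982}{137}\right) + 3180 = \left(38 \cdot \frac{1}{650} + \frac{982}{137}\right) + 3180 = \left(\frac{19}{325} + \frac{982}{137}\right) + 3180 = \frac{321753}{44525} + 3180 = \frac{141911253}{44525}$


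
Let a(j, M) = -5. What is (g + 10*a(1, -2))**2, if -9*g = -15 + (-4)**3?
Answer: 137641/81 ≈ 1699.3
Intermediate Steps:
g = 79/9 (g = -(-15 + (-4)**3)/9 = -(-15 - 64)/9 = -1/9*(-79) = 79/9 ≈ 8.7778)
(g + 10*a(1, -2))**2 = (79/9 + 10*(-5))**2 = (79/9 - 50)**2 = (-371/9)**2 = 137641/81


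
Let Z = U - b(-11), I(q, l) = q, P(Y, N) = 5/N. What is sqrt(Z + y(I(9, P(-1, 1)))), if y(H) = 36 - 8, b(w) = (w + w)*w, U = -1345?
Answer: I*sqrt(1559) ≈ 39.484*I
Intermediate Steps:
b(w) = 2*w**2 (b(w) = (2*w)*w = 2*w**2)
y(H) = 28
Z = -1587 (Z = -1345 - 2*(-11)**2 = -1345 - 2*121 = -1345 - 1*242 = -1345 - 242 = -1587)
sqrt(Z + y(I(9, P(-1, 1)))) = sqrt(-1587 + 28) = sqrt(-1559) = I*sqrt(1559)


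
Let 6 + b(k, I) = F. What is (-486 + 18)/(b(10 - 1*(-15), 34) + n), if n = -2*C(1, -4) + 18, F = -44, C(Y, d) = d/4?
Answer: 78/5 ≈ 15.600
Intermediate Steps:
C(Y, d) = d/4 (C(Y, d) = d*(1/4) = d/4)
b(k, I) = -50 (b(k, I) = -6 - 44 = -50)
n = 20 (n = -(-4)/2 + 18 = -2*(-1) + 18 = 2 + 18 = 20)
(-486 + 18)/(b(10 - 1*(-15), 34) + n) = (-486 + 18)/(-50 + 20) = -468/(-30) = -468*(-1/30) = 78/5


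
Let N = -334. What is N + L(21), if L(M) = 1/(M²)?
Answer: -147293/441 ≈ -334.00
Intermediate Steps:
L(M) = M⁻²
N + L(21) = -334 + 21⁻² = -334 + 1/441 = -147293/441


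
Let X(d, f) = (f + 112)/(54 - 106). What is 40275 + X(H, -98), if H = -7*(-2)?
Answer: 1047143/26 ≈ 40275.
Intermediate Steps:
H = 14
X(d, f) = -28/13 - f/52 (X(d, f) = (112 + f)/(-52) = (112 + f)*(-1/52) = -28/13 - f/52)
40275 + X(H, -98) = 40275 + (-28/13 - 1/52*(-98)) = 40275 + (-28/13 + 49/26) = 40275 - 7/26 = 1047143/26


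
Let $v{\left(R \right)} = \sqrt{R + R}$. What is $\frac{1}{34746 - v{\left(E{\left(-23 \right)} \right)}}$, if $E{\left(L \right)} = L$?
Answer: $\frac{17373}{603642281} + \frac{i \sqrt{46}}{1207284562} \approx 2.878 \cdot 10^{-5} + 5.6178 \cdot 10^{-9} i$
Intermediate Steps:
$v{\left(R \right)} = \sqrt{2} \sqrt{R}$ ($v{\left(R \right)} = \sqrt{2 R} = \sqrt{2} \sqrt{R}$)
$\frac{1}{34746 - v{\left(E{\left(-23 \right)} \right)}} = \frac{1}{34746 - \sqrt{2} \sqrt{-23}} = \frac{1}{34746 - \sqrt{2} i \sqrt{23}} = \frac{1}{34746 - i \sqrt{46}}$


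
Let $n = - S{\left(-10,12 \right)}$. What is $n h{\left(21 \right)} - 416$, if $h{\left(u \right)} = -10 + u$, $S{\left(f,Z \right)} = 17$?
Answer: $-603$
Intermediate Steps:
$n = -17$ ($n = \left(-1\right) 17 = -17$)
$n h{\left(21 \right)} - 416 = - 17 \left(-10 + 21\right) - 416 = \left(-17\right) 11 - 416 = -187 - 416 = -603$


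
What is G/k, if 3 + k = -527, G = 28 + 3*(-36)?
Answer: 8/53 ≈ 0.15094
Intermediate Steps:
G = -80 (G = 28 - 108 = -80)
k = -530 (k = -3 - 527 = -530)
G/k = -80/(-530) = -80*(-1/530) = 8/53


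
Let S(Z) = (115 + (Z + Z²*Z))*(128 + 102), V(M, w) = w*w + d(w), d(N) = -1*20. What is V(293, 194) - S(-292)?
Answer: 5726408566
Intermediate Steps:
d(N) = -20
V(M, w) = -20 + w² (V(M, w) = w*w - 20 = w² - 20 = -20 + w²)
S(Z) = 26450 + 230*Z + 230*Z³ (S(Z) = (115 + (Z + Z³))*230 = (115 + Z + Z³)*230 = 26450 + 230*Z + 230*Z³)
V(293, 194) - S(-292) = (-20 + 194²) - (26450 + 230*(-292) + 230*(-292)³) = (-20 + 37636) - (26450 - 67160 + 230*(-24897088)) = 37616 - (26450 - 67160 - 5726330240) = 37616 - 1*(-5726370950) = 37616 + 5726370950 = 5726408566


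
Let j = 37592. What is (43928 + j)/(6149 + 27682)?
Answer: 81520/33831 ≈ 2.4096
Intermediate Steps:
(43928 + j)/(6149 + 27682) = (43928 + 37592)/(6149 + 27682) = 81520/33831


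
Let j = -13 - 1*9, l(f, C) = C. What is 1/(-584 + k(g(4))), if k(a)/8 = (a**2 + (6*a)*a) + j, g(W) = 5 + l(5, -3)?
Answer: -1/536 ≈ -0.0018657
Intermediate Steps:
j = -22 (j = -13 - 9 = -22)
g(W) = 2 (g(W) = 5 - 3 = 2)
k(a) = -176 + 56*a**2 (k(a) = 8*((a**2 + (6*a)*a) - 22) = 8*((a**2 + 6*a**2) - 22) = 8*(7*a**2 - 22) = 8*(-22 + 7*a**2) = -176 + 56*a**2)
1/(-584 + k(g(4))) = 1/(-584 + (-176 + 56*2**2)) = 1/(-584 + (-176 + 56*4)) = 1/(-584 + (-176 + 224)) = 1/(-584 + 48) = 1/(-536) = -1/536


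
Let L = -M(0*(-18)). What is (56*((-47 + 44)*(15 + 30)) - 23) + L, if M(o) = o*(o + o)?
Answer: -7583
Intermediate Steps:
M(o) = 2*o² (M(o) = o*(2*o) = 2*o²)
L = 0 (L = -2*(0*(-18))² = -2*0² = -2*0 = -1*0 = 0)
(56*((-47 + 44)*(15 + 30)) - 23) + L = (56*((-47 + 44)*(15 + 30)) - 23) + 0 = (56*(-3*45) - 23) + 0 = (56*(-135) - 23) + 0 = (-7560 - 23) + 0 = -7583 + 0 = -7583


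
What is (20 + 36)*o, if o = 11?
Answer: 616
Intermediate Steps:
(20 + 36)*o = (20 + 36)*11 = 56*11 = 616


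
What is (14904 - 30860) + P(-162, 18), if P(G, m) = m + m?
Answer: -15920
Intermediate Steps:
P(G, m) = 2*m
(14904 - 30860) + P(-162, 18) = (14904 - 30860) + 2*18 = -15956 + 36 = -15920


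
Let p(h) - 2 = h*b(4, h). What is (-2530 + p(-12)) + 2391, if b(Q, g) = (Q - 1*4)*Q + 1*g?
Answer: 7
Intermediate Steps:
b(Q, g) = g + Q*(-4 + Q) (b(Q, g) = (Q - 4)*Q + g = (-4 + Q)*Q + g = Q*(-4 + Q) + g = g + Q*(-4 + Q))
p(h) = 2 + h² (p(h) = 2 + h*(h + 4² - 4*4) = 2 + h*(h + 16 - 16) = 2 + h*h = 2 + h²)
(-2530 + p(-12)) + 2391 = (-2530 + (2 + (-12)²)) + 2391 = (-2530 + (2 + 144)) + 2391 = (-2530 + 146) + 2391 = -2384 + 2391 = 7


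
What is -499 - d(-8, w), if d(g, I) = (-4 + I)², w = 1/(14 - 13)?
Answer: -508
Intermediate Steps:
w = 1 (w = 1/1 = 1)
-499 - d(-8, w) = -499 - (-4 + 1)² = -499 - 1*(-3)² = -499 - 1*9 = -499 - 9 = -508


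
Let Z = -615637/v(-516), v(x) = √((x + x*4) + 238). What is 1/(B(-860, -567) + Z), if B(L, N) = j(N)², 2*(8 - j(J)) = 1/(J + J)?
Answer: 1983156284716311600/5014211239320253022176147 - 8144546710686857856*I*√2342/5014211239320253022176147 ≈ 3.9551e-7 - 7.8606e-5*I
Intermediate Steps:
j(J) = 8 - 1/(4*J) (j(J) = 8 - 1/(2*(J + J)) = 8 - 1/(2*J)/2 = 8 - 1/(4*J))
B(L, N) = (8 - 1/(4*N))²
v(x) = √(238 + 5*x) (v(x) = √((x + 4*x) + 238) = √(5*x + 238) = √(238 + 5*x))
Z = 615637*I*√2342/2342 (Z = -615637/√(238 + 5*(-516)) = -615637/√(238 - 2580) = -615637*(-I*√2342/2342) = -(-615637)*I*√2342/2342 = 615637*I*√2342/2342 ≈ 12721.0*I)
1/(B(-860, -567) + Z) = 1/((1/16)*(-1 + 32*(-567))²/(-567)² + 615637*I*√2342/2342) = 1/((1/16)*(1/321489)*(-1 - 18144)² + 615637*I*√2342/2342) = 1/((1/16)*(1/321489)*(-18145)² + 615637*I*√2342/2342) = 1/((1/16)*(1/321489)*329241025 + 615637*I*√2342/2342) = 1/(329241025/5143824 + 615637*I*√2342/2342)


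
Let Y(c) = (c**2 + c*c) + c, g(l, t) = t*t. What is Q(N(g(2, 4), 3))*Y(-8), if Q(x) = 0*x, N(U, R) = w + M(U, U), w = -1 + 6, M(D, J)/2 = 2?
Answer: 0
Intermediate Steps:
M(D, J) = 4 (M(D, J) = 2*2 = 4)
g(l, t) = t**2
w = 5
N(U, R) = 9 (N(U, R) = 5 + 4 = 9)
Q(x) = 0
Y(c) = c + 2*c**2 (Y(c) = (c**2 + c**2) + c = 2*c**2 + c = c + 2*c**2)
Q(N(g(2, 4), 3))*Y(-8) = 0*(-8*(1 + 2*(-8))) = 0*(-8*(1 - 16)) = 0*(-8*(-15)) = 0*120 = 0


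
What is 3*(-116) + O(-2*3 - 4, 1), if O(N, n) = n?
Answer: -347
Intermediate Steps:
3*(-116) + O(-2*3 - 4, 1) = 3*(-116) + 1 = -348 + 1 = -347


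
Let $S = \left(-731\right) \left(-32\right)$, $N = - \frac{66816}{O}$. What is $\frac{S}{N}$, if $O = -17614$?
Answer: $\frac{6437917}{1044} \approx 6166.6$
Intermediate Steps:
$N = \frac{33408}{8807}$ ($N = - \frac{66816}{-17614} = \left(-66816\right) \left(- \frac{1}{17614}\right) = \frac{33408}{8807} \approx 3.7933$)
$S = 23392$
$\frac{S}{N} = \frac{23392}{\frac{33408}{8807}} = 23392 \cdot \frac{8807}{33408} = \frac{6437917}{1044}$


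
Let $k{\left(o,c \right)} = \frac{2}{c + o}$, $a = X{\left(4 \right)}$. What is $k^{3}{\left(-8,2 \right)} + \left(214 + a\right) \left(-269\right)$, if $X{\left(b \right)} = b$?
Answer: $- \frac{1583335}{27} \approx -58642.0$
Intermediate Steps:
$a = 4$
$k^{3}{\left(-8,2 \right)} + \left(214 + a\right) \left(-269\right) = \left(\frac{2}{2 - 8}\right)^{3} + \left(214 + 4\right) \left(-269\right) = \left(\frac{2}{-6}\right)^{3} + 218 \left(-269\right) = \left(2 \left(- \frac{1}{6}\right)\right)^{3} - 58642 = \left(- \frac{1}{3}\right)^{3} - 58642 = - \frac{1}{27} - 58642 = - \frac{1583335}{27}$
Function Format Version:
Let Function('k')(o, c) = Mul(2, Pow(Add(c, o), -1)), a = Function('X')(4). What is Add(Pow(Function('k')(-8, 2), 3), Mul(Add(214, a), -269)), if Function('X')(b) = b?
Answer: Rational(-1583335, 27) ≈ -58642.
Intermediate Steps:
a = 4
Add(Pow(Function('k')(-8, 2), 3), Mul(Add(214, a), -269)) = Add(Pow(Mul(2, Pow(Add(2, -8), -1)), 3), Mul(Add(214, 4), -269)) = Add(Pow(Mul(2, Pow(-6, -1)), 3), Mul(218, -269)) = Add(Pow(Mul(2, Rational(-1, 6)), 3), -58642) = Add(Pow(Rational(-1, 3), 3), -58642) = Add(Rational(-1, 27), -58642) = Rational(-1583335, 27)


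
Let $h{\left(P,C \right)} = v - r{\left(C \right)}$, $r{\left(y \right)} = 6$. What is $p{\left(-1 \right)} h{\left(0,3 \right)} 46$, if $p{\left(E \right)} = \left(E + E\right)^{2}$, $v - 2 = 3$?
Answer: $-184$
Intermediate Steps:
$v = 5$ ($v = 2 + 3 = 5$)
$h{\left(P,C \right)} = -1$ ($h{\left(P,C \right)} = 5 - 6 = -1$)
$p{\left(E \right)} = 4 E^{2}$ ($p{\left(E \right)} = \left(2 E\right)^{2} = 4 E^{2}$)
$p{\left(-1 \right)} h{\left(0,3 \right)} 46 = 4 \left(-1\right)^{2} \left(-1\right) 46 = 4 \cdot 1 \left(-1\right) 46 = 4 \left(-1\right) 46 = \left(-4\right) 46 = -184$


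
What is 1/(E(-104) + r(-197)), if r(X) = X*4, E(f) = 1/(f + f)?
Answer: -208/163905 ≈ -0.0012690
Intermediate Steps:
E(f) = 1/(2*f)
r(X) = 4*X
1/(E(-104) + r(-197)) = 1/((½)/(-104) + 4*(-197)) = 1/((½)*(-1/104) - 788) = 1/(-1/208 - 788) = 1/(-163905/208) = -208/163905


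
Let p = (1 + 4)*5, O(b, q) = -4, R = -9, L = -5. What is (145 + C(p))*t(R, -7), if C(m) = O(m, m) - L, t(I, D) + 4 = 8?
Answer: 584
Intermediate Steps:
t(I, D) = 4 (t(I, D) = -4 + 8 = 4)
p = 25 (p = 5*5 = 25)
C(m) = 1 (C(m) = -4 - 1*(-5) = -4 + 5 = 1)
(145 + C(p))*t(R, -7) = (145 + 1)*4 = 146*4 = 584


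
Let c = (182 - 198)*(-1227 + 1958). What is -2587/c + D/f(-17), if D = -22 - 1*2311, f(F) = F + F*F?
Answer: -24433/2924 ≈ -8.3560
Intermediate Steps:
f(F) = F + F²
c = -11696 (c = -16*731 = -11696)
D = -2333 (D = -22 - 2311 = -2333)
-2587/c + D/f(-17) = -2587/(-11696) - 2333*(-1/(17*(1 - 17))) = -2587*(-1/11696) - 2333/((-17*(-16))) = 2587/11696 - 2333/272 = -24433/2924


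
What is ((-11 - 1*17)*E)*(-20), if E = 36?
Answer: 20160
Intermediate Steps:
((-11 - 1*17)*E)*(-20) = ((-11 - 1*17)*36)*(-20) = ((-11 - 17)*36)*(-20) = -28*36*(-20) = -1008*(-20) = 20160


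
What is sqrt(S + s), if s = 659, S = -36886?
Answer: I*sqrt(36227) ≈ 190.33*I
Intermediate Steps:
sqrt(S + s) = sqrt(-36886 + 659) = sqrt(-36227) = I*sqrt(36227)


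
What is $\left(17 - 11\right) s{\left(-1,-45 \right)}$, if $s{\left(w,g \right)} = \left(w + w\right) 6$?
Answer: $-72$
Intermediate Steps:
$s{\left(w,g \right)} = 12 w$ ($s{\left(w,g \right)} = 2 w 6 = 12 w$)
$\left(17 - 11\right) s{\left(-1,-45 \right)} = \left(17 - 11\right) 12 \left(-1\right) = \left(17 - 11\right) \left(-12\right) = 6 \left(-12\right) = -72$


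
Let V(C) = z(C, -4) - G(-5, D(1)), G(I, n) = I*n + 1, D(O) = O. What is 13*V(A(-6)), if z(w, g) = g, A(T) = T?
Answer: 0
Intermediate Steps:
G(I, n) = 1 + I*n
V(C) = 0 (V(C) = -4 - (1 - 5*1) = -4 - (1 - 5) = -4 - 1*(-4) = -4 + 4 = 0)
13*V(A(-6)) = 13*0 = 0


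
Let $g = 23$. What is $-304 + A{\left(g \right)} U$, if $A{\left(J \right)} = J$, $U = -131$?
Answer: $-3317$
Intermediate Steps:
$-304 + A{\left(g \right)} U = -304 + 23 \left(-131\right) = -304 - 3013 = -3317$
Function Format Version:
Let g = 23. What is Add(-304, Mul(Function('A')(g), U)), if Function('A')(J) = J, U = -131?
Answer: -3317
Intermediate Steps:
Add(-304, Mul(Function('A')(g), U)) = Add(-304, Mul(23, -131)) = Add(-304, -3013) = -3317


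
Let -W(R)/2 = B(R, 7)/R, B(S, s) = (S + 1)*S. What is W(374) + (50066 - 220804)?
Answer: -171488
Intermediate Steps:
B(S, s) = S*(1 + S) (B(S, s) = (1 + S)*S = S*(1 + S))
W(R) = -2 - 2*R (W(R) = -2*R*(1 + R)/R = -2*(1 + R) = -2 - 2*R)
W(374) + (50066 - 220804) = (-2 - 2*374) + (50066 - 220804) = (-2 - 748) - 170738 = -750 - 170738 = -171488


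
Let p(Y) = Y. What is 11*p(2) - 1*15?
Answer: 7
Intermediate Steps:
11*p(2) - 1*15 = 11*2 - 1*15 = 22 - 15 = 7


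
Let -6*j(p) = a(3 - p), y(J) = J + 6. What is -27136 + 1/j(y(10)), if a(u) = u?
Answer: -352762/13 ≈ -27136.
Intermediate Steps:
y(J) = 6 + J
j(p) = -½ + p/6 (j(p) = -(3 - p)/6 = -½ + p/6)
-27136 + 1/j(y(10)) = -27136 + 1/(-½ + (6 + 10)/6) = -27136 + 1/(-½ + (⅙)*16) = -27136 + 1/(-½ + 8/3) = -27136 + 1/(13/6) = -27136 + 6/13 = -352762/13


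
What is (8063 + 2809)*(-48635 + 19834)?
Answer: -313124472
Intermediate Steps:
(8063 + 2809)*(-48635 + 19834) = 10872*(-28801) = -313124472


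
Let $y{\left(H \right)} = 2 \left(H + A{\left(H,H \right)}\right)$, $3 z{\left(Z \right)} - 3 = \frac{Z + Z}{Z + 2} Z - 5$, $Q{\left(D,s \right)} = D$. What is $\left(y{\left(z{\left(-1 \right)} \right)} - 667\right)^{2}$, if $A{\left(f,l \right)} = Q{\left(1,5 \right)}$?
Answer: $442225$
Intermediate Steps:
$A{\left(f,l \right)} = 1$
$z{\left(Z \right)} = - \frac{2}{3} + \frac{2 Z^{2}}{3 \left(2 + Z\right)}$ ($z{\left(Z \right)} = 1 + \frac{\frac{Z + Z}{Z + 2} Z - 5}{3} = 1 + \frac{\frac{2 Z}{2 + Z} Z - 5}{3} = 1 + \frac{\frac{2 Z^{2}}{2 + Z} - 5}{3} = 1 + \frac{-5 + \frac{2 Z^{2}}{2 + Z}}{3} = 1 + \left(- \frac{5}{3} + \frac{2 Z^{2}}{3 \left(2 + Z\right)}\right) = - \frac{2}{3} + \frac{2 Z^{2}}{3 \left(2 + Z\right)}$)
$y{\left(H \right)} = 2 + 2 H$ ($y{\left(H \right)} = 2 \left(H + 1\right) = 2 \left(1 + H\right) = 2 + 2 H$)
$\left(y{\left(z{\left(-1 \right)} \right)} - 667\right)^{2} = \left(\left(2 + 2 \frac{2 \left(-2 + \left(-1\right)^{2} - -1\right)}{3 \left(2 - 1\right)}\right) - 667\right)^{2} = \left(\left(2 + 2 \frac{2 \left(-2 + 1 + 1\right)}{3 \cdot 1}\right) - 667\right)^{2} = \left(\left(2 + 2 \cdot \frac{2}{3} \cdot 1 \cdot 0\right) - 667\right)^{2} = \left(\left(2 + 2 \cdot 0\right) - 667\right)^{2} = \left(\left(2 + 0\right) - 667\right)^{2} = \left(2 - 667\right)^{2} = \left(-665\right)^{2} = 442225$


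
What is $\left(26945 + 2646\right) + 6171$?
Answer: $35762$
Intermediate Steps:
$\left(26945 + 2646\right) + 6171 = 29591 + 6171 = 35762$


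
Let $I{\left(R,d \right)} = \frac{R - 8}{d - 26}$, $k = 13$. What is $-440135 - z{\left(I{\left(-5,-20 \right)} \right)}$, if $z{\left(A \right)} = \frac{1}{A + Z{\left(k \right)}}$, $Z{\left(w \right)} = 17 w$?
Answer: $- \frac{4480134211}{10179} \approx -4.4014 \cdot 10^{5}$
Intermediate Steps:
$I{\left(R,d \right)} = \frac{-8 + R}{-26 + d}$
$z{\left(A \right)} = \frac{1}{221 + A}$ ($z{\left(A \right)} = \frac{1}{A + 17 \cdot 13} = \frac{1}{A + 221} = \frac{1}{221 + A}$)
$-440135 - z{\left(I{\left(-5,-20 \right)} \right)} = -440135 - \frac{1}{221 + \frac{-8 - 5}{-26 - 20}} = -440135 - \frac{1}{221 + \frac{1}{-46} \left(-13\right)} = -440135 - \frac{1}{221 - - \frac{13}{46}} = -440135 - \frac{1}{221 + \frac{13}{46}} = -440135 - \frac{1}{\frac{10179}{46}} = -440135 - \frac{46}{10179} = - \frac{4480134211}{10179}$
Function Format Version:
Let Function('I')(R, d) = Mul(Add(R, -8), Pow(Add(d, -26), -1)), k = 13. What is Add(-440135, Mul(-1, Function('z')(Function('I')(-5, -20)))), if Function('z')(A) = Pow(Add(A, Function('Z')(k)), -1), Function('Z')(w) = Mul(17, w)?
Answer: Rational(-4480134211, 10179) ≈ -4.4014e+5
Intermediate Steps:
Function('I')(R, d) = Mul(Pow(Add(-26, d), -1), Add(-8, R)) (Function('I')(R, d) = Mul(Add(-8, R), Pow(Add(-26, d), -1)) = Mul(Pow(Add(-26, d), -1), Add(-8, R)))
Function('z')(A) = Pow(Add(221, A), -1) (Function('z')(A) = Pow(Add(A, Mul(17, 13)), -1) = Pow(Add(A, 221), -1) = Pow(Add(221, A), -1))
Add(-440135, Mul(-1, Function('z')(Function('I')(-5, -20)))) = Add(-440135, Mul(-1, Pow(Add(221, Mul(Pow(Add(-26, -20), -1), Add(-8, -5))), -1))) = Add(-440135, Mul(-1, Pow(Add(221, Mul(Pow(-46, -1), -13)), -1))) = Add(-440135, Mul(-1, Pow(Add(221, Mul(Rational(-1, 46), -13)), -1))) = Add(-440135, Mul(-1, Pow(Add(221, Rational(13, 46)), -1))) = Add(-440135, Mul(-1, Pow(Rational(10179, 46), -1))) = Add(-440135, Mul(-1, Rational(46, 10179))) = Add(-440135, Rational(-46, 10179)) = Rational(-4480134211, 10179)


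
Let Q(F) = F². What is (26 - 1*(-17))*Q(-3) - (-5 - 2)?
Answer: 394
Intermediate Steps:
(26 - 1*(-17))*Q(-3) - (-5 - 2) = (26 - 1*(-17))*(-3)² - (-5 - 2) = (26 + 17)*9 - 1*(-7) = 43*9 + 7 = 387 + 7 = 394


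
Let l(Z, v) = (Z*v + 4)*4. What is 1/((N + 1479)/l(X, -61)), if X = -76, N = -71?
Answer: 145/11 ≈ 13.182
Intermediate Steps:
l(Z, v) = 16 + 4*Z*v (l(Z, v) = (4 + Z*v)*4 = 16 + 4*Z*v)
1/((N + 1479)/l(X, -61)) = 1/((-71 + 1479)/(16 + 4*(-76)*(-61))) = 1/(1408/(16 + 18544)) = 1/(1408/18560) = 1/(1408*(1/18560)) = 1/(11/145) = 145/11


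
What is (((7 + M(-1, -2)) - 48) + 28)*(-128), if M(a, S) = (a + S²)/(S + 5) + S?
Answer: 1792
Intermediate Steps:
M(a, S) = S + (a + S²)/(5 + S) (M(a, S) = (a + S²)/(5 + S) + S = S + (a + S²)/(5 + S))
(((7 + M(-1, -2)) - 48) + 28)*(-128) = (((7 + (-1 + 2*(-2)² + 5*(-2))/(5 - 2)) - 48) + 28)*(-128) = (((7 + (-1 + 2*4 - 10)/3) - 48) + 28)*(-128) = (((7 + (-1 + 8 - 10)/3) - 48) + 28)*(-128) = (((7 + (⅓)*(-3)) - 48) + 28)*(-128) = (((7 - 1) - 48) + 28)*(-128) = ((6 - 48) + 28)*(-128) = (-42 + 28)*(-128) = -14*(-128) = 1792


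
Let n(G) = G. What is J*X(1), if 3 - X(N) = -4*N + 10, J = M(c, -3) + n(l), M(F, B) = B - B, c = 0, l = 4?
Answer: -12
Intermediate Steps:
M(F, B) = 0
J = 4 (J = 0 + 4 = 4)
X(N) = -7 + 4*N (X(N) = 3 - (-4*N + 10) = 3 - (10 - 4*N) = 3 + (-10 + 4*N) = -7 + 4*N)
J*X(1) = 4*(-7 + 4*1) = 4*(-7 + 4) = 4*(-3) = -12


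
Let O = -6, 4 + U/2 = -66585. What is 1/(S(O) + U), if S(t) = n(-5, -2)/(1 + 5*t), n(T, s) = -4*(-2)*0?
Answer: -1/133178 ≈ -7.5087e-6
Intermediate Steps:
n(T, s) = 0 (n(T, s) = 8*0 = 0)
U = -133178 (U = -8 + 2*(-66585) = -8 - 133170 = -133178)
S(t) = 0 (S(t) = 0/(1 + 5*t) = 0)
1/(S(O) + U) = 1/(0 - 133178) = 1/(-133178) = -1/133178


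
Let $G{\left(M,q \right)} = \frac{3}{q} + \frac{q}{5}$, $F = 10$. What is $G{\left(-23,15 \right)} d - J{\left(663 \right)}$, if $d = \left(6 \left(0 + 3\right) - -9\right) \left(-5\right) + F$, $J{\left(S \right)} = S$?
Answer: $-1063$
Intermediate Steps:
$G{\left(M,q \right)} = \frac{3}{q} + \frac{q}{5}$ ($G{\left(M,q \right)} = \frac{3}{q} + q \frac{1}{5} = \frac{3}{q} + \frac{q}{5}$)
$d = -125$ ($d = \left(6 \left(0 + 3\right) - -9\right) \left(-5\right) + 10 = \left(6 \cdot 3 + 9\right) \left(-5\right) + 10 = \left(18 + 9\right) \left(-5\right) + 10 = 27 \left(-5\right) + 10 = -135 + 10 = -125$)
$G{\left(-23,15 \right)} d - J{\left(663 \right)} = \left(\frac{3}{15} + \frac{1}{5} \cdot 15\right) \left(-125\right) - 663 = \left(3 \cdot \frac{1}{15} + 3\right) \left(-125\right) - 663 = \left(\frac{1}{5} + 3\right) \left(-125\right) - 663 = \frac{16}{5} \left(-125\right) - 663 = -400 - 663 = -1063$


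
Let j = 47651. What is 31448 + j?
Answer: 79099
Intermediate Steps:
31448 + j = 31448 + 47651 = 79099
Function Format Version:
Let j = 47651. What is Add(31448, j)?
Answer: 79099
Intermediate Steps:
Add(31448, j) = Add(31448, 47651) = 79099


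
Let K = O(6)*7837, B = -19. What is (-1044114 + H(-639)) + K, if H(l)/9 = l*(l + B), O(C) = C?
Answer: 2787066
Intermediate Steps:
H(l) = 9*l*(-19 + l) (H(l) = 9*(l*(l - 19)) = 9*(l*(-19 + l)) = 9*l*(-19 + l))
K = 47022 (K = 6*7837 = 47022)
(-1044114 + H(-639)) + K = (-1044114 + 9*(-639)*(-19 - 639)) + 47022 = (-1044114 + 9*(-639)*(-658)) + 47022 = (-1044114 + 3784158) + 47022 = 2740044 + 47022 = 2787066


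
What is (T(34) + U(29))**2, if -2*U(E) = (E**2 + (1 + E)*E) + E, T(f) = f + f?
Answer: 643204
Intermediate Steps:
T(f) = 2*f
U(E) = -E/2 - E**2/2 - E*(1 + E)/2 (U(E) = -((E**2 + (1 + E)*E) + E)/2 = -((E**2 + E*(1 + E)) + E)/2 = -(E + E**2 + E*(1 + E))/2 = -E/2 - E**2/2 - E*(1 + E)/2)
(T(34) + U(29))**2 = (2*34 - 1*29*(1 + 29))**2 = (68 - 1*29*30)**2 = (68 - 870)**2 = (-802)**2 = 643204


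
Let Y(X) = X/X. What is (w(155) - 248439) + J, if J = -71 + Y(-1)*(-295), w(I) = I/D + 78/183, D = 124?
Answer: -60708011/244 ≈ -2.4880e+5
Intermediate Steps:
Y(X) = 1
w(I) = 26/61 + I/124 (w(I) = I/124 + 78/183 = I*(1/124) + 78*(1/183) = I/124 + 26/61 = 26/61 + I/124)
J = -366 (J = -71 + 1*(-295) = -71 - 295 = -366)
(w(155) - 248439) + J = ((26/61 + (1/124)*155) - 248439) - 366 = ((26/61 + 5/4) - 248439) - 366 = (409/244 - 248439) - 366 = -60618707/244 - 366 = -60708011/244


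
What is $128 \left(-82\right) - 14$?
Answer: $-10510$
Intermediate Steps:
$128 \left(-82\right) - 14 = -10496 - 14 = -10510$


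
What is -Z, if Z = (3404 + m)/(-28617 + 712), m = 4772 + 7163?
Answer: 15339/27905 ≈ 0.54969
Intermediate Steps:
m = 11935
Z = -15339/27905 (Z = (3404 + 11935)/(-28617 + 712) = 15339/(-27905) = 15339*(-1/27905) = -15339/27905 ≈ -0.54969)
-Z = -1*(-15339/27905) = 15339/27905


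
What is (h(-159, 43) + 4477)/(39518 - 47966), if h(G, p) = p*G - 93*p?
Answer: 6359/8448 ≈ 0.75272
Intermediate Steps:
h(G, p) = -93*p + G*p (h(G, p) = G*p - 93*p = -93*p + G*p)
(h(-159, 43) + 4477)/(39518 - 47966) = (43*(-93 - 159) + 4477)/(39518 - 47966) = (43*(-252) + 4477)/(-8448) = (-10836 + 4477)*(-1/8448) = -6359*(-1/8448) = 6359/8448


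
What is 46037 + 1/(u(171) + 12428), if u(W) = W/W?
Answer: 572193874/12429 ≈ 46037.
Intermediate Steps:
u(W) = 1
46037 + 1/(u(171) + 12428) = 46037 + 1/(1 + 12428) = 46037 + 1/12429 = 572193874/12429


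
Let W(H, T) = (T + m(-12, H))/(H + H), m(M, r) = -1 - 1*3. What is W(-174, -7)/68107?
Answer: 11/23701236 ≈ 4.6411e-7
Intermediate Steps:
m(M, r) = -4 (m(M, r) = -1 - 3 = -4)
W(H, T) = (-4 + T)/(2*H) (W(H, T) = (T - 4)/(H + H) = (-4 + T)/((2*H)) = (-4 + T)*(1/(2*H)) = (-4 + T)/(2*H))
W(-174, -7)/68107 = ((½)*(-4 - 7)/(-174))/68107 = ((½)*(-1/174)*(-11))*(1/68107) = (11/348)*(1/68107) = 11/23701236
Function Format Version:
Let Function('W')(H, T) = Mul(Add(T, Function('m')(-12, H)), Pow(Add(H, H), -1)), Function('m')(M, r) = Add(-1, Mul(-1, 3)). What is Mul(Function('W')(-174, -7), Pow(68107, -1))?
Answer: Rational(11, 23701236) ≈ 4.6411e-7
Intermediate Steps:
Function('m')(M, r) = -4 (Function('m')(M, r) = Add(-1, -3) = -4)
Function('W')(H, T) = Mul(Rational(1, 2), Pow(H, -1), Add(-4, T)) (Function('W')(H, T) = Mul(Add(T, -4), Pow(Add(H, H), -1)) = Mul(Add(-4, T), Pow(Mul(2, H), -1)) = Mul(Add(-4, T), Mul(Rational(1, 2), Pow(H, -1))) = Mul(Rational(1, 2), Pow(H, -1), Add(-4, T)))
Mul(Function('W')(-174, -7), Pow(68107, -1)) = Mul(Mul(Rational(1, 2), Pow(-174, -1), Add(-4, -7)), Pow(68107, -1)) = Mul(Mul(Rational(1, 2), Rational(-1, 174), -11), Rational(1, 68107)) = Mul(Rational(11, 348), Rational(1, 68107)) = Rational(11, 23701236)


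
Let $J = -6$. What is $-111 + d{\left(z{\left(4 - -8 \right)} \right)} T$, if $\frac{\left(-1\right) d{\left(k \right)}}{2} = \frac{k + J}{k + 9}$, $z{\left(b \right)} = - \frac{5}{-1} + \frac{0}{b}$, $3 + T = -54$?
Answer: $- \frac{834}{7} \approx -119.14$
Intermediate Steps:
$T = -57$ ($T = -3 - 54 = -57$)
$z{\left(b \right)} = 5$ ($z{\left(b \right)} = \left(-5\right) \left(-1\right) + 0 = 5 + 0 = 5$)
$d{\left(k \right)} = - \frac{2 \left(-6 + k\right)}{9 + k}$ ($d{\left(k \right)} = - 2 \frac{k - 6}{k + 9} = - 2 \frac{-6 + k}{9 + k} = - \frac{2 \left(-6 + k\right)}{9 + k}$)
$-111 + d{\left(z{\left(4 - -8 \right)} \right)} T = -111 + \frac{2 \left(6 - 5\right)}{9 + 5} \left(-57\right) = -111 + \frac{2 \left(6 - 5\right)}{14} \left(-57\right) = -111 + 2 \cdot \frac{1}{14} \cdot 1 \left(-57\right) = -111 + \frac{1}{7} \left(-57\right) = -111 - \frac{57}{7} = - \frac{834}{7}$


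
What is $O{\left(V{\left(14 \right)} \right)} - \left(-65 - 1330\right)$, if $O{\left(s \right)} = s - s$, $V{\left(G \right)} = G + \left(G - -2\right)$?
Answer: $1395$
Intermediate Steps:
$V{\left(G \right)} = 2 + 2 G$ ($V{\left(G \right)} = G + \left(G + 2\right) = G + \left(2 + G\right) = 2 + 2 G$)
$O{\left(s \right)} = 0$
$O{\left(V{\left(14 \right)} \right)} - \left(-65 - 1330\right) = 0 - \left(-65 - 1330\right) = 0 - -1395 = 0 + 1395 = 1395$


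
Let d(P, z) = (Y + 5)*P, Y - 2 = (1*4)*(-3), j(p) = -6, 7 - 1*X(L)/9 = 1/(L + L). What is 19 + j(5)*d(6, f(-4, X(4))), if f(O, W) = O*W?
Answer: 199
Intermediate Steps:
X(L) = 63 - 9/(2*L) (X(L) = 63 - 9/(L + L) = 63 - 9*1/(2*L) = 63 - 9/(2*L))
Y = -10 (Y = 2 + (1*4)*(-3) = 2 + 4*(-3) = 2 - 12 = -10)
d(P, z) = -5*P (d(P, z) = (-10 + 5)*P = -5*P)
19 + j(5)*d(6, f(-4, X(4))) = 19 - (-30)*6 = 19 - 6*(-30) = 19 + 180 = 199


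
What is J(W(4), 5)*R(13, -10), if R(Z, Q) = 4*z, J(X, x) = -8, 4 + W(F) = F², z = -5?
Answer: 160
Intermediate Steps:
W(F) = -4 + F²
R(Z, Q) = -20 (R(Z, Q) = 4*(-5) = -20)
J(W(4), 5)*R(13, -10) = -8*(-20) = 160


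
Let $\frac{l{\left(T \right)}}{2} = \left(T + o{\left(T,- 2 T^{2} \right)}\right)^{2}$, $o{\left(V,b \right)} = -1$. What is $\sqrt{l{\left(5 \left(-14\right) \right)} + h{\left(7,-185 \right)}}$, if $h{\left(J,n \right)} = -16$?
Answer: $\sqrt{10066} \approx 100.33$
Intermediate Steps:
$l{\left(T \right)} = 2 \left(-1 + T\right)^{2}$ ($l{\left(T \right)} = 2 \left(T - 1\right)^{2} = 2 \left(-1 + T\right)^{2}$)
$\sqrt{l{\left(5 \left(-14\right) \right)} + h{\left(7,-185 \right)}} = \sqrt{2 \left(-1 + 5 \left(-14\right)\right)^{2} - 16} = \sqrt{2 \left(-1 - 70\right)^{2} - 16} = \sqrt{2 \left(-71\right)^{2} - 16} = \sqrt{2 \cdot 5041 - 16} = \sqrt{10082 - 16} = \sqrt{10066}$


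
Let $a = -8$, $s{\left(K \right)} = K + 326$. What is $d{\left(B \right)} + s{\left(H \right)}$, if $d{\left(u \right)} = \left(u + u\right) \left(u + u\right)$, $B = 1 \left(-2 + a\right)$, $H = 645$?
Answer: $1371$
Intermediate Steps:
$s{\left(K \right)} = 326 + K$
$B = -10$ ($B = 1 \left(-2 - 8\right) = 1 \left(-10\right) = -10$)
$d{\left(u \right)} = 4 u^{2}$ ($d{\left(u \right)} = 2 u 2 u = 4 u^{2}$)
$d{\left(B \right)} + s{\left(H \right)} = 4 \left(-10\right)^{2} + \left(326 + 645\right) = 4 \cdot 100 + 971 = 400 + 971 = 1371$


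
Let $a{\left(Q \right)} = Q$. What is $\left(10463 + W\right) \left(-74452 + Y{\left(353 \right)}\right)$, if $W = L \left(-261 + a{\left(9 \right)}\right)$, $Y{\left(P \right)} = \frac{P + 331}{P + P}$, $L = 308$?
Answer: $\frac{1764862363742}{353} \approx 4.9996 \cdot 10^{9}$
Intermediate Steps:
$Y{\left(P \right)} = \frac{331 + P}{2 P}$
$W = -77616$ ($W = 308 \left(-261 + 9\right) = 308 \left(-252\right) = -77616$)
$\left(10463 + W\right) \left(-74452 + Y{\left(353 \right)}\right) = \left(10463 - 77616\right) \left(-74452 + \frac{331 + 353}{2 \cdot 353}\right) = - 67153 \left(-74452 + \frac{1}{2} \cdot \frac{1}{353} \cdot 684\right) = - 67153 \left(-74452 + \frac{342}{353}\right) = \left(-67153\right) \left(- \frac{26281214}{353}\right) = \frac{1764862363742}{353}$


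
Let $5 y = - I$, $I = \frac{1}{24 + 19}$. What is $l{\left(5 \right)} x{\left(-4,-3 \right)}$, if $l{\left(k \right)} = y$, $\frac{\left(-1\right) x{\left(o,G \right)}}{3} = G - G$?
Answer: $0$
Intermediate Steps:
$I = \frac{1}{43} \approx 0.023256$
$x{\left(o,G \right)} = 0$ ($x{\left(o,G \right)} = - 3 \left(G - G\right) = \left(-3\right) 0 = 0$)
$y = - \frac{1}{215}$ ($y = \frac{\left(-1\right) \frac{1}{43}}{5} = \frac{1}{5} \left(- \frac{1}{43}\right) = - \frac{1}{215} \approx -0.0046512$)
$l{\left(k \right)} = - \frac{1}{215}$
$l{\left(5 \right)} x{\left(-4,-3 \right)} = \left(- \frac{1}{215}\right) 0 = 0$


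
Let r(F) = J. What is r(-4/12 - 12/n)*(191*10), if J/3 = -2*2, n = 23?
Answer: -22920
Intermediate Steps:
J = -12 (J = 3*(-2*2) = 3*(-4) = -12)
r(F) = -12
r(-4/12 - 12/n)*(191*10) = -2292*10 = -12*1910 = -22920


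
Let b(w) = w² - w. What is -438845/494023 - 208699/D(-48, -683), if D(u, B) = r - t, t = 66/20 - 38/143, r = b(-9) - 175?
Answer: 147380765931905/62192061447 ≈ 2369.8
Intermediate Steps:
r = -85 (r = -9*(-1 - 9) - 175 = -9*(-10) - 175 = 90 - 175 = -85)
t = 4339/1430 (t = 66*(1/20) - 38*1/143 = 33/10 - 38/143 = 4339/1430 ≈ 3.0343)
D(u, B) = -125889/1430 (D(u, B) = -85 - 1*4339/1430 = -85 - 4339/1430 = -125889/1430)
-438845/494023 - 208699/D(-48, -683) = -438845/494023 - 208699/(-125889/1430) = -438845*1/494023 - 208699*(-1430/125889) = -438845/494023 + 298439570/125889 = 147380765931905/62192061447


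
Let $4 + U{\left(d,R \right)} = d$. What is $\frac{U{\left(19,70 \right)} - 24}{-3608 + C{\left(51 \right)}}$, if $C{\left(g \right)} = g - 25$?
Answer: $\frac{1}{398} \approx 0.0025126$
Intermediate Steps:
$U{\left(d,R \right)} = -4 + d$
$C{\left(g \right)} = -25 + g$ ($C{\left(g \right)} = g - 25 = -25 + g$)
$\frac{U{\left(19,70 \right)} - 24}{-3608 + C{\left(51 \right)}} = \frac{\left(-4 + 19\right) - 24}{-3608 + \left(-25 + 51\right)} = \frac{15 - 24}{-3608 + 26} = - \frac{9}{-3582} = \left(-9\right) \left(- \frac{1}{3582}\right) = \frac{1}{398}$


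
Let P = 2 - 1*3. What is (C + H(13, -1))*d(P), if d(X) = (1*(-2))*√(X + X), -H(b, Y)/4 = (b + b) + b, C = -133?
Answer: 578*I*√2 ≈ 817.42*I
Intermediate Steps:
P = -1 (P = 2 - 3 = -1)
H(b, Y) = -12*b (H(b, Y) = -4*((b + b) + b) = -4*(2*b + b) = -12*b)
d(X) = -2*√2*√X
(C + H(13, -1))*d(P) = (-133 - 12*13)*(-2*√2*√(-1)) = (-133 - 156)*(-2*√2*I) = -(-578)*I*√2 = 578*I*√2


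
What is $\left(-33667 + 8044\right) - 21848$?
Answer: $-47471$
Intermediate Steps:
$\left(-33667 + 8044\right) - 21848 = -25623 - 21848 = -47471$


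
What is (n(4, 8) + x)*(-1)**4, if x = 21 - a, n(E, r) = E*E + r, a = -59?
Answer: 104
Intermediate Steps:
n(E, r) = r + E**2 (n(E, r) = E**2 + r = r + E**2)
x = 80 (x = 21 - 1*(-59) = 21 + 59 = 80)
(n(4, 8) + x)*(-1)**4 = ((8 + 4**2) + 80)*(-1)**4 = ((8 + 16) + 80)*1 = (24 + 80)*1 = 104*1 = 104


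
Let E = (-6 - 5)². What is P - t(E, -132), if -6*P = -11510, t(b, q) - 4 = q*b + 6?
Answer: 53641/3 ≈ 17880.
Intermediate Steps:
E = 121 (E = (-11)² = 121)
t(b, q) = 10 + b*q (t(b, q) = 4 + (q*b + 6) = 4 + (b*q + 6) = 4 + (6 + b*q) = 10 + b*q)
P = 5755/3 (P = -⅙*(-11510) = 5755/3 ≈ 1918.3)
P - t(E, -132) = 5755/3 - (10 + 121*(-132)) = 5755/3 - (10 - 15972) = 5755/3 - 1*(-15962) = 5755/3 + 15962 = 53641/3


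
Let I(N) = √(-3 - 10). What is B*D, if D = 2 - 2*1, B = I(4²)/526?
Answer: 0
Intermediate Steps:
I(N) = I*√13 (I(N) = √(-13) = I*√13)
B = I*√13/526 (B = (I*√13)/526 = (I*√13)*(1/526) = I*√13/526 ≈ 0.0068547*I)
D = 0 (D = 2 - 2 = 0)
B*D = (I*√13/526)*0 = 0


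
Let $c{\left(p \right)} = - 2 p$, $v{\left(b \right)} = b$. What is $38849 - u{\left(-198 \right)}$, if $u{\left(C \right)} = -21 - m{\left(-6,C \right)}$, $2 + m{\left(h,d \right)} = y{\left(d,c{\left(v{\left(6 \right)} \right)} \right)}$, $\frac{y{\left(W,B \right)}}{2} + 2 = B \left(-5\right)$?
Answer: $38984$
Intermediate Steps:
$y{\left(W,B \right)} = -4 - 10 B$ ($y{\left(W,B \right)} = -4 + 2 B \left(-5\right) = -4 + 2 \left(- 5 B\right) = -4 - 10 B$)
$m{\left(h,d \right)} = 114$ ($m{\left(h,d \right)} = -2 - \left(4 + 10 \left(\left(-2\right) 6\right)\right) = -2 - -116 = -2 + \left(-4 + 120\right) = -2 + 116 = 114$)
$u{\left(C \right)} = -135$ ($u{\left(C \right)} = -21 - 114 = -135$)
$38849 - u{\left(-198 \right)} = 38849 - -135 = 38849 + 135 = 38984$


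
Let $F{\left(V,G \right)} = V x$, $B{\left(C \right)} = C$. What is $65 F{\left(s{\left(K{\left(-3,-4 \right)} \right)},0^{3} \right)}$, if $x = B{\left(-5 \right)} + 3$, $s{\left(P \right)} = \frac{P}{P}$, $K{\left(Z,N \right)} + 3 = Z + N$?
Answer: $-130$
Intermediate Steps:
$K{\left(Z,N \right)} = -3 + N + Z$ ($K{\left(Z,N \right)} = -3 + \left(Z + N\right) = -3 + \left(N + Z\right) = -3 + N + Z$)
$s{\left(P \right)} = 1$
$x = -2$ ($x = -5 + 3 = -2$)
$F{\left(V,G \right)} = - 2 V$ ($F{\left(V,G \right)} = V \left(-2\right) = - 2 V$)
$65 F{\left(s{\left(K{\left(-3,-4 \right)} \right)},0^{3} \right)} = 65 \left(\left(-2\right) 1\right) = 65 \left(-2\right) = -130$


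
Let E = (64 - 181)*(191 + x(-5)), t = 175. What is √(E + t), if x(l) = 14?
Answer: I*√23810 ≈ 154.3*I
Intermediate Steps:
E = -23985 (E = (64 - 181)*(191 + 14) = -117*205 = -23985)
√(E + t) = √(-23985 + 175) = √(-23810) = I*√23810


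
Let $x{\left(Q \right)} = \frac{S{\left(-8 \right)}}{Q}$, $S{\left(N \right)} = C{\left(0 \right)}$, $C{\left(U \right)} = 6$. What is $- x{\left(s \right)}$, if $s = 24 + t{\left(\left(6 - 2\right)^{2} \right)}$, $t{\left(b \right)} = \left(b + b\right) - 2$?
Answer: $- \frac{1}{9} \approx -0.11111$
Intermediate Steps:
$S{\left(N \right)} = 6$
$t{\left(b \right)} = -2 + 2 b$ ($t{\left(b \right)} = 2 b - 2 = -2 + 2 b$)
$s = 54$ ($s = 24 - \left(2 - 2 \left(6 - 2\right)^{2}\right) = 24 - \left(2 - 2 \cdot 4^{2}\right) = 24 + \left(-2 + 2 \cdot 16\right) = 24 + \left(-2 + 32\right) = 24 + 30 = 54$)
$x{\left(Q \right)} = \frac{6}{Q}$
$- x{\left(s \right)} = - \frac{6}{54} = \left(-1\right) \frac{1}{9} = - \frac{1}{9}$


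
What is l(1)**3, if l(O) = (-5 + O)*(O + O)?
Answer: -512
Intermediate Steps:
l(O) = 2*O*(-5 + O) (l(O) = (-5 + O)*(2*O) = 2*O*(-5 + O))
l(1)**3 = (2*1*(-5 + 1))**3 = (2*1*(-4))**3 = (-8)**3 = -512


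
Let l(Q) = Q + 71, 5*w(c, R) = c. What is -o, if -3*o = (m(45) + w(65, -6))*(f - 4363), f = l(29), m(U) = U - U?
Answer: -18473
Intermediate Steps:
m(U) = 0
w(c, R) = c/5
l(Q) = 71 + Q
f = 100 (f = 71 + 29 = 100)
o = 18473 (o = -(0 + (⅕)*65)*(100 - 4363)/3 = -(0 + 13)*(-4263)/3 = -13*(-4263)/3 = -⅓*(-55419) = 18473)
-o = -1*18473 = -18473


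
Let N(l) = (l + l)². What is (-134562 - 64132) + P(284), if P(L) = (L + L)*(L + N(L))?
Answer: 183213050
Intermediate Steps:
N(l) = 4*l² (N(l) = (2*l)² = 4*l²)
P(L) = 2*L*(L + 4*L²) (P(L) = (L + L)*(L + 4*L²) = (2*L)*(L + 4*L²) = 2*L*(L + 4*L²))
(-134562 - 64132) + P(284) = (-134562 - 64132) + 284²*(2 + 8*284) = -198694 + 80656*(2 + 2272) = -198694 + 80656*2274 = -198694 + 183411744 = 183213050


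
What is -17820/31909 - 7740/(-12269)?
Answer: 28342080/391491521 ≈ 0.072395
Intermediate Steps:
-17820/31909 - 7740/(-12269) = -17820*1/31909 - 7740*(-1/12269) = -17820/31909 + 7740/12269 = 28342080/391491521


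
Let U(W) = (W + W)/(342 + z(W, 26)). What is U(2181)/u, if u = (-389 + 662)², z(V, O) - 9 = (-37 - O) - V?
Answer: -1454/47027799 ≈ -3.0918e-5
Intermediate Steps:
z(V, O) = -28 - O - V (z(V, O) = 9 + ((-37 - O) - V) = 9 + (-37 - O - V) = -28 - O - V)
u = 74529 (u = 273² = 74529)
U(W) = 2*W/(288 - W) (U(W) = (W + W)/(342 + (-28 - 1*26 - W)) = (2*W)/(342 + (-28 - 26 - W)) = (2*W)/(342 + (-54 - W)) = (2*W)/(288 - W) = 2*W/(288 - W))
U(2181)/u = -2*2181/(-288 + 2181)/74529 = -2*2181/1893*(1/74529) = -2*2181*1/1893*(1/74529) = -1454/631*1/74529 = -1454/47027799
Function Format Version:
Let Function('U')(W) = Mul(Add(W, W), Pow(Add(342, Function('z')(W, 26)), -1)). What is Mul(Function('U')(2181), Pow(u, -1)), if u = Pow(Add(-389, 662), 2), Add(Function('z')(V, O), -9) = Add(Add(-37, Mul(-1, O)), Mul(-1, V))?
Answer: Rational(-1454, 47027799) ≈ -3.0918e-5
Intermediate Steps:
Function('z')(V, O) = Add(-28, Mul(-1, O), Mul(-1, V)) (Function('z')(V, O) = Add(9, Add(Add(-37, Mul(-1, O)), Mul(-1, V))) = Add(9, Add(-37, Mul(-1, O), Mul(-1, V))) = Add(-28, Mul(-1, O), Mul(-1, V)))
u = 74529 (u = Pow(273, 2) = 74529)
Function('U')(W) = Mul(2, W, Pow(Add(288, Mul(-1, W)), -1)) (Function('U')(W) = Mul(Add(W, W), Pow(Add(342, Add(-28, Mul(-1, 26), Mul(-1, W))), -1)) = Mul(Mul(2, W), Pow(Add(342, Add(-28, -26, Mul(-1, W))), -1)) = Mul(Mul(2, W), Pow(Add(342, Add(-54, Mul(-1, W))), -1)) = Mul(Mul(2, W), Pow(Add(288, Mul(-1, W)), -1)) = Mul(2, W, Pow(Add(288, Mul(-1, W)), -1)))
Mul(Function('U')(2181), Pow(u, -1)) = Mul(Mul(-2, 2181, Pow(Add(-288, 2181), -1)), Pow(74529, -1)) = Mul(Mul(-2, 2181, Pow(1893, -1)), Rational(1, 74529)) = Mul(Mul(-2, 2181, Rational(1, 1893)), Rational(1, 74529)) = Mul(Rational(-1454, 631), Rational(1, 74529)) = Rational(-1454, 47027799)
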